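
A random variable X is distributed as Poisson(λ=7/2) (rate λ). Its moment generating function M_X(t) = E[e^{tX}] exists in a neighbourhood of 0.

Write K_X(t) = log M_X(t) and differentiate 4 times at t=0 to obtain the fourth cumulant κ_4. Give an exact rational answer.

M_X(t) = e^(7*e^(t)/2 - 7/2)
K_X(t) = log M_X(t) = 7*e^(t)/2 - 7/2
dK/dt = 7*e^(t)/2
d^2K/dt^2 = 7*e^(t)/2
d^3K/dt^3 = 7*e^(t)/2
d^4K/dt^4 = 7*e^(t)/2

κ_4 = d^4K/dt^4 |_{t=0} = 7/2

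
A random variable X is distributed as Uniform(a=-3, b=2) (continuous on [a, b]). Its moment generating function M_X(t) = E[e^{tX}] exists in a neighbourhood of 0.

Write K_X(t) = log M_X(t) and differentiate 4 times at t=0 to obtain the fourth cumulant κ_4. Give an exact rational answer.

κ_4 = D^4[K](0) = -125/24

M_X(t) = (e^(2*t) - e^(-3*t))/(5*t)
K_X(t) = log M_X(t) = -log(t) + log(e^(2*t) - e^(-3*t)) - log(5)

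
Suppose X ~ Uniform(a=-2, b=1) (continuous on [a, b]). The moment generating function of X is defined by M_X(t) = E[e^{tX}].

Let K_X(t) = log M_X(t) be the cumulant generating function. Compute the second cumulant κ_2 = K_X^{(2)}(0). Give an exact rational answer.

M_X(t) = (e^(t) - e^(-2*t))/(3*t)
K_X(t) = log M_X(t) = -log(t) + log(e^(t) - e^(-2*t)) - log(3)
K^(2)(t) = (-9*t^2*e^(3*t) + e^(6*t) - 2*e^(3*t) + 1)/(t^2*e^(6*t) - 2*t^2*e^(3*t) + t^2)

κ_2 = K^(2)(0) = 3/4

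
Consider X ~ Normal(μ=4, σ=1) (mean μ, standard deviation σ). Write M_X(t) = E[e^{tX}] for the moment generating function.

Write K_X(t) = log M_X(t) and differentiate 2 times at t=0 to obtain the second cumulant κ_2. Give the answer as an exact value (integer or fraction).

κ_2 = D^2[K](0) = 1

M_X(t) = e^(t^2/2 + 4*t)
K_X(t) = log M_X(t) = t^2/2 + 4*t
D^2[K](t) = 1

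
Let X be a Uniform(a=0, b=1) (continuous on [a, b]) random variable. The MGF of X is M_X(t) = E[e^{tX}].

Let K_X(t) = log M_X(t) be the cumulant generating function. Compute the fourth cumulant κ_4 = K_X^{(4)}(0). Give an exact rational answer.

κ_4 = d^4K/dt^4 |_{t=0} = -1/120

M_X(t) = (e^(t) - 1)/t
K_X(t) = log M_X(t) = -log(t) + log(e^(t) - 1)
dK/dt = (t*e^(t) - e^(t) + 1)/(t*e^(t) - t)
d^2K/dt^2 = (-t^2*e^(t) + e^(2*t) - 2*e^(t) + 1)/(t^2*e^(2*t) - 2*t^2*e^(t) + t^2)
d^3K/dt^3 = (t^3*e^(2*t) + t^3*e^(t) - 2*e^(3*t) + 6*e^(2*t) - 6*e^(t) + 2)/(t^3*e^(3*t) - 3*t^3*e^(2*t) + 3*t^3*e^(t) - t^3)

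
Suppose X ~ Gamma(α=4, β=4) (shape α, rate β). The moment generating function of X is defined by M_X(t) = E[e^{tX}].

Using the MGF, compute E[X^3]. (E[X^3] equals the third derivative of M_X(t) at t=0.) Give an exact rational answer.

E[X^3] = M′′′(0) = 15/8

M_X(t) = 256/(4 - t)^4
M′(t) = -1024/(t^5 - 20*t^4 + 160*t^3 - 640*t^2 + 1280*t - 1024)
M′′(t) = 5120/(t^6 - 24*t^5 + 240*t^4 - 1280*t^3 + 3840*t^2 - 6144*t + 4096)
M′′′(t) = -30720/(t^7 - 28*t^6 + 336*t^5 - 2240*t^4 + 8960*t^3 - 21504*t^2 + 28672*t - 16384)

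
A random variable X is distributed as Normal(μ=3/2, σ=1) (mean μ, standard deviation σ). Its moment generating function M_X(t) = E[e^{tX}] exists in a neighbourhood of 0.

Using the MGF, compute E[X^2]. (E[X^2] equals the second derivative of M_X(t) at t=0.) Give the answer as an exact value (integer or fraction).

M_X(t) = e^(t^2/2 + 3*t/2)
D^2[M](t) = t^2*e^(3*t/2)*e^(t^2/2) + 3*t*e^(3*t/2)*e^(t^2/2) + 13*e^(3*t/2)*e^(t^2/2)/4

E[X^2] = D^2[M](0) = 13/4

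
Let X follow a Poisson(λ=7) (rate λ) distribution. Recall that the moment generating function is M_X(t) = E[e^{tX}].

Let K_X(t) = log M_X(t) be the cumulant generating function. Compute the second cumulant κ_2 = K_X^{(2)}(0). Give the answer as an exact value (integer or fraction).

κ_2 = D^2[K](0) = 7

M_X(t) = e^(7*e^(t) - 7)
K_X(t) = log M_X(t) = 7*e^(t) - 7
D^2[K](t) = 7*e^(t)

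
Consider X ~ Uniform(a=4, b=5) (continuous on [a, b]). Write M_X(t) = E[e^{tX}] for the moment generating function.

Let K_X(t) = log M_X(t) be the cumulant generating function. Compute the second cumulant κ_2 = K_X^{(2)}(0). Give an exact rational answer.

M_X(t) = (e^(5*t) - e^(4*t))/t
K_X(t) = log M_X(t) = -log(t) + log(e^(5*t) - e^(4*t))
K^(2)(t) = (-t^2*e^(t) + e^(2*t) - 2*e^(t) + 1)/(t^2*e^(2*t) - 2*t^2*e^(t) + t^2)

κ_2 = K^(2)(0) = 1/12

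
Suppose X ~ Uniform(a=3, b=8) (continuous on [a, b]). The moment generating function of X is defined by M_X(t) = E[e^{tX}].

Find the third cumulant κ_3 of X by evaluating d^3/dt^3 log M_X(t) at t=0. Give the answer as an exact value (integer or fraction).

M_X(t) = (e^(8*t) - e^(3*t))/(5*t)
K_X(t) = log M_X(t) = -log(t) + log(e^(8*t) - e^(3*t)) - log(5)
K′(t) = (8*t*e^(5*t) - 3*t - e^(5*t) + 1)/(t*e^(5*t) - t)
K′′(t) = (-25*t^2*e^(5*t) + e^(10*t) - 2*e^(5*t) + 1)/(t^2*e^(10*t) - 2*t^2*e^(5*t) + t^2)
K′′′(t) = (125*t^3*e^(10*t) + 125*t^3*e^(5*t) - 2*e^(15*t) + 6*e^(10*t) - 6*e^(5*t) + 2)/(t^3*e^(15*t) - 3*t^3*e^(10*t) + 3*t^3*e^(5*t) - t^3)

κ_3 = K′′′(0) = 0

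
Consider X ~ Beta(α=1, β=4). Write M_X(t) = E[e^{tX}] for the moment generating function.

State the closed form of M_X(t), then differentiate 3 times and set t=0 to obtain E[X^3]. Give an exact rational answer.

E[X^3] = d^3M/dt^3 |_{t=0} = 1/35

M_X(t) = ₁F₁(1; 5; t)
dM/dt = ₁F₁(2; 6; t)/5
d^2M/dt^2 = ₁F₁(3; 7; t)/15
d^3M/dt^3 = ₁F₁(4; 8; t)/35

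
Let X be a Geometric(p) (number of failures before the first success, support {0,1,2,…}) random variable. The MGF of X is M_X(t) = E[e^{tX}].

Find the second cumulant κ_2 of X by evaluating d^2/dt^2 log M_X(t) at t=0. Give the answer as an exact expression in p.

κ_2 = D^2[K](0) = (1 - p)/p^2

M_X(t) = p/(-(1 - p)*e^(t) + 1)
K_X(t) = log M_X(t) = log(p) - log(-(1 - p)*e^(t) + 1)
D^2[K](t) = (-p*e^(t) + e^(t))/(p^2*e^(2*t) - 2*p*e^(2*t) + 2*p*e^(t) + e^(2*t) - 2*e^(t) + 1)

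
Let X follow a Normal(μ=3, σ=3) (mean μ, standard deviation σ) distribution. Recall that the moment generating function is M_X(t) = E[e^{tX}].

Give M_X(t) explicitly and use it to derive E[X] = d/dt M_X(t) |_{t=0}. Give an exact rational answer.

E[X] = dM/dt |_{t=0} = 3

M_X(t) = e^(9*t^2/2 + 3*t)
dM/dt = 9*t*e^(3*t)*e^(9*t^2/2) + 3*e^(3*t)*e^(9*t^2/2)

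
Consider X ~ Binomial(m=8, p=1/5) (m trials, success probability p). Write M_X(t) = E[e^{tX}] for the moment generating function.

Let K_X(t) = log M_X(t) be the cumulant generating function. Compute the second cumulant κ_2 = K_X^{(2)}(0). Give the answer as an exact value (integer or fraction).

κ_2 = K^(2)(0) = 32/25

M_X(t) = (e^(t)/5 + 4/5)^8
K_X(t) = log M_X(t) = 8*log(e^(t)/5 + 4/5)
K^(2)(t) = 32*e^(t)/(e^(2*t) + 8*e^(t) + 16)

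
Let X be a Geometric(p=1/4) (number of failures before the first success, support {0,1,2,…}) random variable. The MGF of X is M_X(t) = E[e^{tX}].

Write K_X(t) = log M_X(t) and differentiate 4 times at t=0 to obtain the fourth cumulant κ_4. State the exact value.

M_X(t) = 1/(4*(1 - 3*e^(t)/4))
K_X(t) = log M_X(t) = -log(1 - 3*e^(t)/4) - 2*log(2)
K′(t) = -3*e^(t)/(3*e^(t) - 4)
K′′(t) = 12*e^(t)/(9*e^(2*t) - 24*e^(t) + 16)
K′′′(t) = (-36*e^(2*t) - 48*e^(t))/(27*e^(3*t) - 108*e^(2*t) + 144*e^(t) - 64)
K′′′′(t) = (108*e^(3*t) + 576*e^(2*t) + 192*e^(t))/(81*e^(4*t) - 432*e^(3*t) + 864*e^(2*t) - 768*e^(t) + 256)

κ_4 = K′′′′(0) = 876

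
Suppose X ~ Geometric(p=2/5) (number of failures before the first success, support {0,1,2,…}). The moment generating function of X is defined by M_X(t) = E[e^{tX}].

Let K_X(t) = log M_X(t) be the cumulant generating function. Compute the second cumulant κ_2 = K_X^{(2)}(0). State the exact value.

M_X(t) = 2/(5*(1 - 3*e^(t)/5))
K_X(t) = log M_X(t) = -log(1 - 3*e^(t)/5) - log(5) + log(2)
K^(2)(t) = 15*e^(t)/(9*e^(2*t) - 30*e^(t) + 25)

κ_2 = K^(2)(0) = 15/4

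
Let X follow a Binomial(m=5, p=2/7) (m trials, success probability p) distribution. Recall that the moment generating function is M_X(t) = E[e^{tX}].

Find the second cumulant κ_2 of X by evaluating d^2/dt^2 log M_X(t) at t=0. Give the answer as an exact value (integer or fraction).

M_X(t) = (2*e^(t)/7 + 5/7)^5
K_X(t) = log M_X(t) = 5*log(2*e^(t)/7 + 5/7)
K^(2)(t) = 50*e^(t)/(4*e^(2*t) + 20*e^(t) + 25)

κ_2 = K^(2)(0) = 50/49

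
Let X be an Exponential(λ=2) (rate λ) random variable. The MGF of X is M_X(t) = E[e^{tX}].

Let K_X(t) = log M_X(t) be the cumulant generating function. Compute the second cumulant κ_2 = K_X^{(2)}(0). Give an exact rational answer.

κ_2 = d^2K/dt^2 |_{t=0} = 1/4

M_X(t) = 2/(2 - t)
K_X(t) = log M_X(t) = -log(2 - t) + log(2)
dK/dt = -1/(t - 2)
d^2K/dt^2 = 1/(t^2 - 4*t + 4)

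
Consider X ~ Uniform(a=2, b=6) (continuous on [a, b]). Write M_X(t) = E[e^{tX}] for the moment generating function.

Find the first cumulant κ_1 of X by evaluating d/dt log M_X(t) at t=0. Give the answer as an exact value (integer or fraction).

κ_1 = K^(1)(0) = 4

M_X(t) = (e^(6*t) - e^(2*t))/(4*t)
K_X(t) = log M_X(t) = -log(t) + log(e^(6*t) - e^(2*t)) - 2*log(2)
K^(1)(t) = (6*t*e^(4*t) - 2*t - e^(4*t) + 1)/(t*e^(4*t) - t)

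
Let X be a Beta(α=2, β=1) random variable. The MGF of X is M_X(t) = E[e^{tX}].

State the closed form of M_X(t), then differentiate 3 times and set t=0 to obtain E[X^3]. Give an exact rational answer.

E[X^3] = M^(3)(0) = 2/5

M_X(t) = ₁F₁(2; 3; t)
M^(3)(t) = 2*₁F₁(5; 6; t)/5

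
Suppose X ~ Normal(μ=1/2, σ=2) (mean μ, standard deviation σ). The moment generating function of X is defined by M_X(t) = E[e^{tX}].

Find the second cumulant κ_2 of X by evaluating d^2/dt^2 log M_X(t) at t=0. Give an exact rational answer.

κ_2 = K′′(0) = 4

M_X(t) = e^(2*t^2 + t/2)
K_X(t) = log M_X(t) = 2*t^2 + t/2
K′(t) = 4*t + 1/2
K′′(t) = 4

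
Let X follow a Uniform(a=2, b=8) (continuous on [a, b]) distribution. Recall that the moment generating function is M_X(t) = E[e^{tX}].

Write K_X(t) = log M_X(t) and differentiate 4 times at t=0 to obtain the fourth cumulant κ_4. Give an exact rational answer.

M_X(t) = (e^(8*t) - e^(2*t))/(6*t)
K_X(t) = log M_X(t) = -log(t) + log(e^(8*t) - e^(2*t)) - log(6)
K′(t) = (8*t*e^(6*t) - 2*t - e^(6*t) + 1)/(t*e^(6*t) - t)
K′′(t) = (-36*t^2*e^(6*t) + e^(12*t) - 2*e^(6*t) + 1)/(t^2*e^(12*t) - 2*t^2*e^(6*t) + t^2)
K′′′(t) = (216*t^3*e^(12*t) + 216*t^3*e^(6*t) - 2*e^(18*t) + 6*e^(12*t) - 6*e^(6*t) + 2)/(t^3*e^(18*t) - 3*t^3*e^(12*t) + 3*t^3*e^(6*t) - t^3)

κ_4 = K′′′′(0) = -54/5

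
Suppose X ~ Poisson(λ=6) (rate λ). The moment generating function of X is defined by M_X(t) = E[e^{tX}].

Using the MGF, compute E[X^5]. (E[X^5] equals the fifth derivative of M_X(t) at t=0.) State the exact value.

M_X(t) = e^(6*e^(t) - 6)
dM/dt = 6*e^(-6)*e^(t)*e^(6*e^(t))
d^2M/dt^2 = (36*e^(2*t)*e^(6*e^(t)) + 6*e^(t)*e^(6*e^(t)))*e^(-6)
d^3M/dt^3 = (216*e^(3*t)*e^(6*e^(t)) + 108*e^(2*t)*e^(6*e^(t)) + 6*e^(t)*e^(6*e^(t)))*e^(-6)
d^4M/dt^4 = (1296*e^(4*t)*e^(6*e^(t)) + 1296*e^(3*t)*e^(6*e^(t)) + 252*e^(2*t)*e^(6*e^(t)) + 6*e^(t)*e^(6*e^(t)))*e^(-6)
d^5M/dt^5 = (7776*e^(5*t)*e^(6*e^(t)) + 12960*e^(4*t)*e^(6*e^(t)) + 5400*e^(3*t)*e^(6*e^(t)) + 540*e^(2*t)*e^(6*e^(t)) + 6*e^(t)*e^(6*e^(t)))*e^(-6)

E[X^5] = d^5M/dt^5 |_{t=0} = 26682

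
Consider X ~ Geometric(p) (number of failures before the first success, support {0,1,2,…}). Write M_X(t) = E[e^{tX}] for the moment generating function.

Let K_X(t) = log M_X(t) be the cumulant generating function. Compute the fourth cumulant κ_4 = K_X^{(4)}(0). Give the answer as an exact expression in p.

κ_4 = K^(4)(0) = (-p^3 + 7*p^2 - 12*p + 6)/p^4

M_X(t) = p/(-(1 - p)*e^(t) + 1)
K_X(t) = log M_X(t) = log(p) - log(-(1 - p)*e^(t) + 1)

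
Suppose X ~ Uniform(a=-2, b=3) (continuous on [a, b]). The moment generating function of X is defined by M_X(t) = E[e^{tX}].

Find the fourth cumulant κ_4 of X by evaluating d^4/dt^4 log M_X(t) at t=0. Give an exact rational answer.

M_X(t) = (e^(3*t) - e^(-2*t))/(5*t)
K_X(t) = log M_X(t) = -log(t) + log(e^(3*t) - e^(-2*t)) - log(5)
dK/dt = (3*t*e^(5*t) + 2*t - e^(5*t) + 1)/(t*e^(5*t) - t)
d^2K/dt^2 = (-25*t^2*e^(5*t) + e^(10*t) - 2*e^(5*t) + 1)/(t^2*e^(10*t) - 2*t^2*e^(5*t) + t^2)
d^3K/dt^3 = (125*t^3*e^(10*t) + 125*t^3*e^(5*t) - 2*e^(15*t) + 6*e^(10*t) - 6*e^(5*t) + 2)/(t^3*e^(15*t) - 3*t^3*e^(10*t) + 3*t^3*e^(5*t) - t^3)

κ_4 = d^4K/dt^4 |_{t=0} = -125/24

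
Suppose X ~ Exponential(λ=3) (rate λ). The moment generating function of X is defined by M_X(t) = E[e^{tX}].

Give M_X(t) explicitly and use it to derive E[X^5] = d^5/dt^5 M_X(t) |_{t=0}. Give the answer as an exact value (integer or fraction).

M_X(t) = 3/(3 - t)
D^5[M](t) = 360/(t^6 - 18*t^5 + 135*t^4 - 540*t^3 + 1215*t^2 - 1458*t + 729)

E[X^5] = D^5[M](0) = 40/81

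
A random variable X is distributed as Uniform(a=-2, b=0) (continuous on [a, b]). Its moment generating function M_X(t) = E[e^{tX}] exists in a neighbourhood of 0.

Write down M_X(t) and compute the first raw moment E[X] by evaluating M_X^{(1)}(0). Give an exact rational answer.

E[X] = D[M](0) = -1

M_X(t) = (1 - e^(-2*t))/(2*t)
D[M](t) = (2*t - e^(2*t) + 1)*e^(-2*t)/(2*t^2)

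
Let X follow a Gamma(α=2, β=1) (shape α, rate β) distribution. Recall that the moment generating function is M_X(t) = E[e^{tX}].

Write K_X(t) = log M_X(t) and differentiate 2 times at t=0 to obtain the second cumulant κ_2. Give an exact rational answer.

M_X(t) = (1 - t)^(-2)
K_X(t) = log M_X(t) = -2*log(1 - t)
K^(2)(t) = 2/(t^2 - 2*t + 1)

κ_2 = K^(2)(0) = 2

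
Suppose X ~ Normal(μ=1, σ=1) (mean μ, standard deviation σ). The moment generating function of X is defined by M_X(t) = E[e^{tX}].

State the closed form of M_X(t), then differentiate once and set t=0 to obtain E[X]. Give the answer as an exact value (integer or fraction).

E[X] = D[M](0) = 1

M_X(t) = e^(t^2/2 + t)
D[M](t) = t*e^(t)*e^(t^2/2) + e^(t)*e^(t^2/2)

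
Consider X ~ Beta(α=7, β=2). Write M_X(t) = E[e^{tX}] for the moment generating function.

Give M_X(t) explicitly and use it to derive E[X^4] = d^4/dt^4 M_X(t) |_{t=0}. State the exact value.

E[X^4] = M′′′′(0) = 14/33

M_X(t) = ₁F₁(7; 9; t)
M′(t) = 7*₁F₁(8; 10; t)/9
M′′(t) = 28*₁F₁(9; 11; t)/45
M′′′(t) = 28*₁F₁(10; 12; t)/55
M′′′′(t) = 14*₁F₁(11; 13; t)/33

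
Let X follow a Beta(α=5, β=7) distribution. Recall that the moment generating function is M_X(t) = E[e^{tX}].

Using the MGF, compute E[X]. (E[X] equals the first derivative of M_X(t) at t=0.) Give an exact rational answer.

M_X(t) = ₁F₁(5; 12; t)
M^(1)(t) = 5*₁F₁(6; 13; t)/12

E[X] = M^(1)(0) = 5/12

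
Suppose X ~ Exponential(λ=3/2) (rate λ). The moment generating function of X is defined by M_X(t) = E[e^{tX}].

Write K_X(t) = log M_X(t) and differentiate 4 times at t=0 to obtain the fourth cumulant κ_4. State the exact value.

κ_4 = d^4K/dt^4 |_{t=0} = 32/27

M_X(t) = 3/(2*(3/2 - t))
K_X(t) = log M_X(t) = -log(3/2 - t) - log(2) + log(3)
dK/dt = -2/(2*t - 3)
d^2K/dt^2 = 4/(4*t^2 - 12*t + 9)
d^3K/dt^3 = -16/(8*t^3 - 36*t^2 + 54*t - 27)
d^4K/dt^4 = 96/(16*t^4 - 96*t^3 + 216*t^2 - 216*t + 81)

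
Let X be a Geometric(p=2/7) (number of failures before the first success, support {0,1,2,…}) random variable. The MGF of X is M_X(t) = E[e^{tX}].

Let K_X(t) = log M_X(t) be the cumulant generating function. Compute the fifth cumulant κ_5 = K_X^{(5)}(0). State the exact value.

κ_5 = K′′′′′(0) = 5565

M_X(t) = 2/(7*(1 - 5*e^(t)/7))
K_X(t) = log M_X(t) = -log(1 - 5*e^(t)/7) - log(7) + log(2)
K′(t) = -5*e^(t)/(5*e^(t) - 7)
K′′(t) = 35*e^(t)/(25*e^(2*t) - 70*e^(t) + 49)
K′′′(t) = (-175*e^(2*t) - 245*e^(t))/(125*e^(3*t) - 525*e^(2*t) + 735*e^(t) - 343)
K′′′′(t) = (875*e^(3*t) + 4900*e^(2*t) + 1715*e^(t))/(625*e^(4*t) - 3500*e^(3*t) + 7350*e^(2*t) - 6860*e^(t) + 2401)
K′′′′′(t) = (-4375*e^(4*t) - 67375*e^(3*t) - 94325*e^(2*t) - 12005*e^(t))/(3125*e^(5*t) - 21875*e^(4*t) + 61250*e^(3*t) - 85750*e^(2*t) + 60025*e^(t) - 16807)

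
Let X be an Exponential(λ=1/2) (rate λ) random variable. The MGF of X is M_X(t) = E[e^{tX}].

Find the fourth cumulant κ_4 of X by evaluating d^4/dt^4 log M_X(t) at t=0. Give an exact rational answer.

κ_4 = d^4K/dt^4 |_{t=0} = 96

M_X(t) = 1/(2*(1/2 - t))
K_X(t) = log M_X(t) = -log(1/2 - t) - log(2)
dK/dt = -2/(2*t - 1)
d^2K/dt^2 = 4/(4*t^2 - 4*t + 1)
d^3K/dt^3 = -16/(8*t^3 - 12*t^2 + 6*t - 1)
d^4K/dt^4 = 96/(16*t^4 - 32*t^3 + 24*t^2 - 8*t + 1)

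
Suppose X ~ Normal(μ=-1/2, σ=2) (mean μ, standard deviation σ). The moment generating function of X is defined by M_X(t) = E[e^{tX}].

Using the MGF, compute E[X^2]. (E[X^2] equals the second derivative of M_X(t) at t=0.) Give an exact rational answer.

E[X^2] = M^(2)(0) = 17/4

M_X(t) = e^(2*t^2 - t/2)
M^(2)(t) = (64*t^2*e^(2*t^2) - 16*t*e^(2*t^2) + 17*e^(2*t^2))*e^(-t/2)/4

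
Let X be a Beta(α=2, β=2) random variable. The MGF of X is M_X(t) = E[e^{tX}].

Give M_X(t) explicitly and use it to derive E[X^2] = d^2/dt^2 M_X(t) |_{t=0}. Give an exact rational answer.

E[X^2] = d^2M/dt^2 |_{t=0} = 3/10

M_X(t) = ₁F₁(2; 4; t)
dM/dt = ₁F₁(3; 5; t)/2
d^2M/dt^2 = 3*₁F₁(4; 6; t)/10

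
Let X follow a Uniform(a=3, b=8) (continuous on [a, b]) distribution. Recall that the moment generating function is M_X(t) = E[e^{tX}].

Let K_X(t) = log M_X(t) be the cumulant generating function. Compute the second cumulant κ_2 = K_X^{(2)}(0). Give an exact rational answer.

M_X(t) = (e^(8*t) - e^(3*t))/(5*t)
K_X(t) = log M_X(t) = -log(t) + log(e^(8*t) - e^(3*t)) - log(5)
dK/dt = (8*t*e^(5*t) - 3*t - e^(5*t) + 1)/(t*e^(5*t) - t)
d^2K/dt^2 = (-25*t^2*e^(5*t) + e^(10*t) - 2*e^(5*t) + 1)/(t^2*e^(10*t) - 2*t^2*e^(5*t) + t^2)

κ_2 = d^2K/dt^2 |_{t=0} = 25/12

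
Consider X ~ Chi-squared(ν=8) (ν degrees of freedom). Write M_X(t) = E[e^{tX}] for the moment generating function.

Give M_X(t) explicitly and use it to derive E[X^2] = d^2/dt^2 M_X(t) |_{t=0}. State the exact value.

M_X(t) = (1 - 2*t)^(-4)
M^(2)(t) = 80/(64*t^6 - 192*t^5 + 240*t^4 - 160*t^3 + 60*t^2 - 12*t + 1)

E[X^2] = M^(2)(0) = 80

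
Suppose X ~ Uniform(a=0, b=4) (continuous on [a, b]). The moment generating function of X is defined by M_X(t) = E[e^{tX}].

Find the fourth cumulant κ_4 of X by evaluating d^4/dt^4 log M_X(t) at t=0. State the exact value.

κ_4 = D^4[K](0) = -32/15

M_X(t) = (e^(4*t) - 1)/(4*t)
K_X(t) = log M_X(t) = -log(t) + log(e^(4*t) - 1) - 2*log(2)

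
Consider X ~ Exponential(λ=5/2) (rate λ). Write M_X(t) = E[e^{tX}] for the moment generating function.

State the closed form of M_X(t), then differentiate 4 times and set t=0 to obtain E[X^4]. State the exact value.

E[X^4] = M^(4)(0) = 384/625

M_X(t) = 5/(2*(5/2 - t))
M^(4)(t) = -1920/(32*t^5 - 400*t^4 + 2000*t^3 - 5000*t^2 + 6250*t - 3125)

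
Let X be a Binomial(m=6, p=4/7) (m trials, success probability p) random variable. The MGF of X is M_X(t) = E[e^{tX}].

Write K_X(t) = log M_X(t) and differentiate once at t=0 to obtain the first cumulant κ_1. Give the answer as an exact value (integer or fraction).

M_X(t) = (4*e^(t)/7 + 3/7)^6
K_X(t) = log M_X(t) = 6*log(4*e^(t)/7 + 3/7)
K^(1)(t) = 24*e^(t)/(4*e^(t) + 3)

κ_1 = K^(1)(0) = 24/7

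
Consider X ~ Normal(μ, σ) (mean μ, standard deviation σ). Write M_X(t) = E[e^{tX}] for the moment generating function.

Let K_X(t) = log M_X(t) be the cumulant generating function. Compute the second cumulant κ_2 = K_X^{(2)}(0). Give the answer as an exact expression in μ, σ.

M_X(t) = e^(μ*t + σ^2*t^2/2)
K_X(t) = log M_X(t) = μ*t + σ^2*t^2/2
K′(t) = μ + σ^2*t
K′′(t) = σ^2

κ_2 = K′′(0) = σ^2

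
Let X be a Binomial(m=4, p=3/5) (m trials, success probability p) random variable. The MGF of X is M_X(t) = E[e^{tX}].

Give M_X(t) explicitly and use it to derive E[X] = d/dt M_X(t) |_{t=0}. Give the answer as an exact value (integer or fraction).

M_X(t) = (3*e^(t)/5 + 2/5)^4
M′(t) = 324*e^(4*t)/625 + 648*e^(3*t)/625 + 432*e^(2*t)/625 + 96*e^(t)/625

E[X] = M′(0) = 12/5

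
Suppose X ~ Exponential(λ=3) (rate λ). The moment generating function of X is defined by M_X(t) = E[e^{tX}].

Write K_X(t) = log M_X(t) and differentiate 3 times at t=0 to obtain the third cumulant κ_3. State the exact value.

M_X(t) = 3/(3 - t)
K_X(t) = log M_X(t) = -log(3 - t) + log(3)
K′(t) = -1/(t - 3)
K′′(t) = 1/(t^2 - 6*t + 9)
K′′′(t) = -2/(t^3 - 9*t^2 + 27*t - 27)

κ_3 = K′′′(0) = 2/27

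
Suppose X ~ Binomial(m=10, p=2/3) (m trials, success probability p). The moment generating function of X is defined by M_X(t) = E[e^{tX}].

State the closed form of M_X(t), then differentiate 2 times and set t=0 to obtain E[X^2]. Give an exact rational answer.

E[X^2] = D^2[M](0) = 140/3

M_X(t) = (2*e^(t)/3 + 1/3)^10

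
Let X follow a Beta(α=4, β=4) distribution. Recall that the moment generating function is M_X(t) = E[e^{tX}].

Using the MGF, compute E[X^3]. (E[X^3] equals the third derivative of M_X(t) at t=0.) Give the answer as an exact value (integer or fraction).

M_X(t) = ₁F₁(4; 8; t)
dM/dt = ₁F₁(5; 9; t)/2
d^2M/dt^2 = 5*₁F₁(6; 10; t)/18
d^3M/dt^3 = ₁F₁(7; 11; t)/6

E[X^3] = d^3M/dt^3 |_{t=0} = 1/6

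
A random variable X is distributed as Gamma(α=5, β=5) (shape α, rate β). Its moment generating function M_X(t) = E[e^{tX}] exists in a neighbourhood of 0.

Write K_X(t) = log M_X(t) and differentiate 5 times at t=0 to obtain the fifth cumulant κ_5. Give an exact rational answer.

κ_5 = d^5K/dt^5 |_{t=0} = 24/625

M_X(t) = 3125/(5 - t)^5
K_X(t) = log M_X(t) = -5*log(5 - t) + 5*log(5)
dK/dt = -5/(t - 5)
d^2K/dt^2 = 5/(t^2 - 10*t + 25)
d^3K/dt^3 = -10/(t^3 - 15*t^2 + 75*t - 125)
d^4K/dt^4 = 30/(t^4 - 20*t^3 + 150*t^2 - 500*t + 625)
d^5K/dt^5 = -120/(t^5 - 25*t^4 + 250*t^3 - 1250*t^2 + 3125*t - 3125)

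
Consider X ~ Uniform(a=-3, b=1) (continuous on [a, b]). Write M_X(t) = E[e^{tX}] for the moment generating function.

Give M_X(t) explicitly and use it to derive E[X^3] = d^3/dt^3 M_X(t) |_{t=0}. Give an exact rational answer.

M_X(t) = (e^(t) - e^(-3*t))/(4*t)
D^3[M](t) = (t^3*e^(4*t) + 27*t^3 - 3*t^2*e^(4*t) + 27*t^2 + 6*t*e^(4*t) + 18*t - 6*e^(4*t) + 6)*e^(-3*t)/(4*t^4)

E[X^3] = D^3[M](0) = -5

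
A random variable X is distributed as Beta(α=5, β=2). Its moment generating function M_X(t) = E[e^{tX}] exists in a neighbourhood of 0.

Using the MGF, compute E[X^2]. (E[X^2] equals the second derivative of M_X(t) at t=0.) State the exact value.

E[X^2] = D^2[M](0) = 15/28

M_X(t) = ₁F₁(5; 7; t)
D^2[M](t) = 15*₁F₁(7; 9; t)/28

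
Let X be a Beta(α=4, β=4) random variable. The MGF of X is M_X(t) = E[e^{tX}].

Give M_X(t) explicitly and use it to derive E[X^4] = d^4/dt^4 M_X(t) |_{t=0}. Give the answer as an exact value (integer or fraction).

E[X^4] = D^4[M](0) = 7/66

M_X(t) = ₁F₁(4; 8; t)
D^4[M](t) = 7*₁F₁(8; 12; t)/66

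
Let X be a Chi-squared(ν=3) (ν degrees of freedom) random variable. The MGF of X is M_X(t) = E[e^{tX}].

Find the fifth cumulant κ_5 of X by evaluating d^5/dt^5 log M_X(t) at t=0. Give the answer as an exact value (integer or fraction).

M_X(t) = (1 - 2*t)^(-3/2)
K_X(t) = log M_X(t) = -3*log(1 - 2*t)/2
K^(5)(t) = -1152/(32*t^5 - 80*t^4 + 80*t^3 - 40*t^2 + 10*t - 1)

κ_5 = K^(5)(0) = 1152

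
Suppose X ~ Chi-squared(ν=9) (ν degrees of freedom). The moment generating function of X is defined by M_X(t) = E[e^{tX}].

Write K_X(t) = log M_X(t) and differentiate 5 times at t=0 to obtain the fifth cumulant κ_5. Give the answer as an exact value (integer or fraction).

M_X(t) = (1 - 2*t)^(-9/2)
K_X(t) = log M_X(t) = -9*log(1 - 2*t)/2
K^(5)(t) = -3456/(32*t^5 - 80*t^4 + 80*t^3 - 40*t^2 + 10*t - 1)

κ_5 = K^(5)(0) = 3456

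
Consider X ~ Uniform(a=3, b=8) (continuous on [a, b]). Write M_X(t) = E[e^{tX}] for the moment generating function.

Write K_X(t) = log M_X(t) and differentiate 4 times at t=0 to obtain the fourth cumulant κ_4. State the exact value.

M_X(t) = (e^(8*t) - e^(3*t))/(5*t)
K_X(t) = log M_X(t) = -log(t) + log(e^(8*t) - e^(3*t)) - log(5)

κ_4 = K^(4)(0) = -125/24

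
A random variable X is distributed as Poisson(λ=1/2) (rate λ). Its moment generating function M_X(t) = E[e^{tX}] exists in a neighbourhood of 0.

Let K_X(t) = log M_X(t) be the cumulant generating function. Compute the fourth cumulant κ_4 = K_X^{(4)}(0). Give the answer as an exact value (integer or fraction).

κ_4 = K′′′′(0) = 1/2

M_X(t) = e^(e^(t)/2 - 1/2)
K_X(t) = log M_X(t) = e^(t)/2 - 1/2
K′(t) = e^(t)/2
K′′(t) = e^(t)/2
K′′′(t) = e^(t)/2
K′′′′(t) = e^(t)/2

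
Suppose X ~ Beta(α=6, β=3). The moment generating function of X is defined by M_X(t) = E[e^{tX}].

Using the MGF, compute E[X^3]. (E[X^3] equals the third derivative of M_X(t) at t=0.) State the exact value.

E[X^3] = M^(3)(0) = 56/165

M_X(t) = ₁F₁(6; 9; t)
M^(3)(t) = 56*₁F₁(9; 12; t)/165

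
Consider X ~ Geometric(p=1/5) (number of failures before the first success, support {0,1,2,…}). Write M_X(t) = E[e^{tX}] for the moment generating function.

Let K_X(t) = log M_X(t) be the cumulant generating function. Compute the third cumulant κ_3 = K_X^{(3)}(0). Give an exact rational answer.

M_X(t) = 1/(5*(1 - 4*e^(t)/5))
K_X(t) = log M_X(t) = -log(1 - 4*e^(t)/5) - log(5)
K^(3)(t) = (-80*e^(2*t) - 100*e^(t))/(64*e^(3*t) - 240*e^(2*t) + 300*e^(t) - 125)

κ_3 = K^(3)(0) = 180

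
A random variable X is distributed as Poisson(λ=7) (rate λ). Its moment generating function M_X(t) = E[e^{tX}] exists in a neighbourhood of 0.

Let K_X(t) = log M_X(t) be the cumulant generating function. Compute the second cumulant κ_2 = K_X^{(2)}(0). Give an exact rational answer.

κ_2 = D^2[K](0) = 7

M_X(t) = e^(7*e^(t) - 7)
K_X(t) = log M_X(t) = 7*e^(t) - 7
D^2[K](t) = 7*e^(t)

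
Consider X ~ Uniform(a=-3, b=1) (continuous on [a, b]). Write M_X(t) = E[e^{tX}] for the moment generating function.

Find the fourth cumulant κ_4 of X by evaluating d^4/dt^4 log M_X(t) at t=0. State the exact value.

M_X(t) = (e^(t) - e^(-3*t))/(4*t)
K_X(t) = log M_X(t) = -log(t) + log(e^(t) - e^(-3*t)) - 2*log(2)

κ_4 = K^(4)(0) = -32/15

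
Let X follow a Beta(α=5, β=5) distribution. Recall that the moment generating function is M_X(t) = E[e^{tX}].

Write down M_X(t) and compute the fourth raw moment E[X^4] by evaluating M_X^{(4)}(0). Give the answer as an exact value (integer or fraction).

E[X^4] = D^4[M](0) = 14/143

M_X(t) = ₁F₁(5; 10; t)
D^4[M](t) = 14*₁F₁(9; 14; t)/143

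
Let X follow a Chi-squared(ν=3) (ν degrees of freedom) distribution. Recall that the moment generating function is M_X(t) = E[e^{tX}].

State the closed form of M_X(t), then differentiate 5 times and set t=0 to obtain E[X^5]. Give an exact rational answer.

M_X(t) = (1 - 2*t)^(-3/2)
dM/dt = 3/(4*t^2*√(1 - 2*t) - 4*t*√(1 - 2*t) + √(1 - 2*t))
d^2M/dt^2 = -15/(8*t^3*√(1 - 2*t) - 12*t^2*√(1 - 2*t) + 6*t*√(1 - 2*t) - √(1 - 2*t))
d^3M/dt^3 = 105/(16*t^4*√(1 - 2*t) - 32*t^3*√(1 - 2*t) + 24*t^2*√(1 - 2*t) - 8*t*√(1 - 2*t) + √(1 - 2*t))
d^4M/dt^4 = -945/(32*t^5*√(1 - 2*t) - 80*t^4*√(1 - 2*t) + 80*t^3*√(1 - 2*t) - 40*t^2*√(1 - 2*t) + 10*t*√(1 - 2*t) - √(1 - 2*t))
d^5M/dt^5 = 10395/(64*t^6*√(1 - 2*t) - 192*t^5*√(1 - 2*t) + 240*t^4*√(1 - 2*t) - 160*t^3*√(1 - 2*t) + 60*t^2*√(1 - 2*t) - 12*t*√(1 - 2*t) + √(1 - 2*t))

E[X^5] = d^5M/dt^5 |_{t=0} = 10395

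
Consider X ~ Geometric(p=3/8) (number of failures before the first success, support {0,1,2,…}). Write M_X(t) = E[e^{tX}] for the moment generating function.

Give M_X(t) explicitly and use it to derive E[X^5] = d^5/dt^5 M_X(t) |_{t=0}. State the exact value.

M_X(t) = 3/(8*(1 - 5*e^(t)/8))
dM/dt = 15*e^(t)/(25*e^(2*t) - 80*e^(t) + 64)
d^2M/dt^2 = (-75*e^(2*t) - 120*e^(t))/(125*e^(3*t) - 600*e^(2*t) + 960*e^(t) - 512)
d^3M/dt^3 = (375*e^(3*t) + 2400*e^(2*t) + 960*e^(t))/(625*e^(4*t) - 4000*e^(3*t) + 9600*e^(2*t) - 10240*e^(t) + 4096)
d^4M/dt^4 = (-1875*e^(4*t) - 33000*e^(3*t) - 52800*e^(2*t) - 7680*e^(t))/(3125*e^(5*t) - 25000*e^(4*t) + 80000*e^(3*t) - 128000*e^(2*t) + 102400*e^(t) - 32768)

E[X^5] = d^5M/dt^5 |_{t=0} = 338135/81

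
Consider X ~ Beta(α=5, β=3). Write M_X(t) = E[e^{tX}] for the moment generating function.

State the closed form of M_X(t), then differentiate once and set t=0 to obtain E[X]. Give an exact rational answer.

E[X] = M^(1)(0) = 5/8

M_X(t) = ₁F₁(5; 8; t)
M^(1)(t) = 5*₁F₁(6; 9; t)/8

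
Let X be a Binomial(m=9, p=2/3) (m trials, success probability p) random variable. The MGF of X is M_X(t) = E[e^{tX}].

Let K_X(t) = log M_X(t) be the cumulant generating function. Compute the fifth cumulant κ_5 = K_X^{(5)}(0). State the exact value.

κ_5 = K′′′′′(0) = 10/9

M_X(t) = (2*e^(t)/3 + 1/3)^9
K_X(t) = log M_X(t) = 9*log(2*e^(t)/3 + 1/3)
K′(t) = 18*e^(t)/(2*e^(t) + 1)
K′′(t) = 18*e^(t)/(4*e^(2*t) + 4*e^(t) + 1)
K′′′(t) = (-36*e^(2*t) + 18*e^(t))/(8*e^(3*t) + 12*e^(2*t) + 6*e^(t) + 1)
K′′′′(t) = (72*e^(3*t) - 144*e^(2*t) + 18*e^(t))/(16*e^(4*t) + 32*e^(3*t) + 24*e^(2*t) + 8*e^(t) + 1)
K′′′′′(t) = (-144*e^(4*t) + 792*e^(3*t) - 396*e^(2*t) + 18*e^(t))/(32*e^(5*t) + 80*e^(4*t) + 80*e^(3*t) + 40*e^(2*t) + 10*e^(t) + 1)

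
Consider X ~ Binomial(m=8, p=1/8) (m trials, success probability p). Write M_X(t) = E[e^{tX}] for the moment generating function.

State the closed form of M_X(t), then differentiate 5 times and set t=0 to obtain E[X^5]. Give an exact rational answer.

E[X^5] = M^(5)(0) = 17837/512

M_X(t) = (e^(t)/8 + 7/8)^8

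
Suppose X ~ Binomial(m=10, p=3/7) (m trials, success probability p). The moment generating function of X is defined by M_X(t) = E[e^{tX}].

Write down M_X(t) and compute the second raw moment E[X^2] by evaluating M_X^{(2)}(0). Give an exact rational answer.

E[X^2] = M′′(0) = 1020/49

M_X(t) = (3*e^(t)/7 + 4/7)^10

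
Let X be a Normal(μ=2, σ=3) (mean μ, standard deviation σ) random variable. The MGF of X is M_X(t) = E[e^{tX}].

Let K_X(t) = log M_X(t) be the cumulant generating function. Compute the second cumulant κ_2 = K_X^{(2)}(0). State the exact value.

M_X(t) = e^(9*t^2/2 + 2*t)
K_X(t) = log M_X(t) = 9*t^2/2 + 2*t
dK/dt = 9*t + 2
d^2K/dt^2 = 9

κ_2 = d^2K/dt^2 |_{t=0} = 9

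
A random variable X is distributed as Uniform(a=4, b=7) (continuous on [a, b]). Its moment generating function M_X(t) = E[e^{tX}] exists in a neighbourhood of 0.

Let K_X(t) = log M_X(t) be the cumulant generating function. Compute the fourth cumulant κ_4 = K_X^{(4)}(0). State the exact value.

M_X(t) = (e^(7*t) - e^(4*t))/(3*t)
K_X(t) = log M_X(t) = -log(t) + log(e^(7*t) - e^(4*t)) - log(3)
K′(t) = (7*t*e^(3*t) - 4*t - e^(3*t) + 1)/(t*e^(3*t) - t)
K′′(t) = (-9*t^2*e^(3*t) + e^(6*t) - 2*e^(3*t) + 1)/(t^2*e^(6*t) - 2*t^2*e^(3*t) + t^2)
K′′′(t) = (27*t^3*e^(6*t) + 27*t^3*e^(3*t) - 2*e^(9*t) + 6*e^(6*t) - 6*e^(3*t) + 2)/(t^3*e^(9*t) - 3*t^3*e^(6*t) + 3*t^3*e^(3*t) - t^3)

κ_4 = K′′′′(0) = -27/40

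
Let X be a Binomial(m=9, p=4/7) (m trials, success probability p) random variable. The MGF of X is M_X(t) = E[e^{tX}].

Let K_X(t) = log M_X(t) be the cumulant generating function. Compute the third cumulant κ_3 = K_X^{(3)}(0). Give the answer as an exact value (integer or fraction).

M_X(t) = (4*e^(t)/7 + 3/7)^9
K_X(t) = log M_X(t) = 9*log(4*e^(t)/7 + 3/7)
K^(3)(t) = (-432*e^(2*t) + 324*e^(t))/(64*e^(3*t) + 144*e^(2*t) + 108*e^(t) + 27)

κ_3 = K^(3)(0) = -108/343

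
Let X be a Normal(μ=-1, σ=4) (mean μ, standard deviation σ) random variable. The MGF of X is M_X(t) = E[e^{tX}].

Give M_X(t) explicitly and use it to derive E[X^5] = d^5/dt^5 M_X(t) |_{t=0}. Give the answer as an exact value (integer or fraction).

M_X(t) = e^(8*t^2 - t)
D^5[M](t) = (1048576*t^5*e^(8*t^2) - 327680*t^4*e^(8*t^2) + 696320*t^3*e^(8*t^2) - 125440*t^2*e^(8*t^2) + 69200*t*e^(8*t^2) - 4001*e^(8*t^2))*e^(-t)

E[X^5] = D^5[M](0) = -4001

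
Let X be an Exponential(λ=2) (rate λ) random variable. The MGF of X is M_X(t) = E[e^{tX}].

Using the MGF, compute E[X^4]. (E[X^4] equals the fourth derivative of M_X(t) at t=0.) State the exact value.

E[X^4] = D^4[M](0) = 3/2

M_X(t) = 2/(2 - t)
D^4[M](t) = -48/(t^5 - 10*t^4 + 40*t^3 - 80*t^2 + 80*t - 32)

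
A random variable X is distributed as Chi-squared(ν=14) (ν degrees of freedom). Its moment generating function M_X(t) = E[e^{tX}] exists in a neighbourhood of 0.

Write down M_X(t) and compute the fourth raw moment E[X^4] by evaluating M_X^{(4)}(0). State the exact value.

E[X^4] = M^(4)(0) = 80640

M_X(t) = (1 - 2*t)^(-7)
M^(4)(t) = -80640/(2048*t^11 - 11264*t^10 + 28160*t^9 - 42240*t^8 + 42240*t^7 - 29568*t^6 + 14784*t^5 - 5280*t^4 + 1320*t^3 - 220*t^2 + 22*t - 1)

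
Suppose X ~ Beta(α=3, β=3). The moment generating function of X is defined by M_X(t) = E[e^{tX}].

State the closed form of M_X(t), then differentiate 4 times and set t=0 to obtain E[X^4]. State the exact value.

M_X(t) = ₁F₁(3; 6; t)
dM/dt = ₁F₁(4; 7; t)/2
d^2M/dt^2 = 2*₁F₁(5; 8; t)/7
d^3M/dt^3 = 5*₁F₁(6; 9; t)/28
d^4M/dt^4 = 5*₁F₁(7; 10; t)/42

E[X^4] = d^4M/dt^4 |_{t=0} = 5/42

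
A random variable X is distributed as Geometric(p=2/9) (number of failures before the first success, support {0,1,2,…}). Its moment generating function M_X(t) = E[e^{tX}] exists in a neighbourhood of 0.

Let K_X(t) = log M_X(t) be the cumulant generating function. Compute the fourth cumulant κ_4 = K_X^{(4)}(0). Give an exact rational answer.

M_X(t) = 2/(9*(1 - 7*e^(t)/9))
K_X(t) = log M_X(t) = -log(1 - 7*e^(t)/9) - 2*log(3) + log(2)
dK/dt = -7*e^(t)/(7*e^(t) - 9)
d^2K/dt^2 = 63*e^(t)/(49*e^(2*t) - 126*e^(t) + 81)
d^3K/dt^3 = (-441*e^(2*t) - 567*e^(t))/(343*e^(3*t) - 1323*e^(2*t) + 1701*e^(t) - 729)
d^4K/dt^4 = (3087*e^(3*t) + 15876*e^(2*t) + 5103*e^(t))/(2401*e^(4*t) - 12348*e^(3*t) + 23814*e^(2*t) - 20412*e^(t) + 6561)

κ_4 = d^4K/dt^4 |_{t=0} = 12033/8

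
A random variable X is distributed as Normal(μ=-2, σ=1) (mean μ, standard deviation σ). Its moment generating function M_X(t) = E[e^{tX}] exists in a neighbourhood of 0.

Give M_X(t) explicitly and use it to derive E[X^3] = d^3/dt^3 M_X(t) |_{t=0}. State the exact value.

M_X(t) = e^(t^2/2 - 2*t)
M′(t) = t*e^(-2*t)*e^(t^2/2) - 2*e^(-2*t)*e^(t^2/2)
M′′(t) = (t^2*e^(t^2/2) - 4*t*e^(t^2/2) + 5*e^(t^2/2))*e^(-2*t)
M′′′(t) = (t^3*e^(t^2/2) - 6*t^2*e^(t^2/2) + 15*t*e^(t^2/2) - 14*e^(t^2/2))*e^(-2*t)

E[X^3] = M′′′(0) = -14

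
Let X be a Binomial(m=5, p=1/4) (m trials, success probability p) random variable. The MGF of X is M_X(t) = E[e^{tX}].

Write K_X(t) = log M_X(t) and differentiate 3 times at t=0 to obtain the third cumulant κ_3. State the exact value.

M_X(t) = (e^(t)/4 + 3/4)^5
K_X(t) = log M_X(t) = 5*log(e^(t)/4 + 3/4)
dK/dt = 5*e^(t)/(e^(t) + 3)
d^2K/dt^2 = 15*e^(t)/(e^(2*t) + 6*e^(t) + 9)
d^3K/dt^3 = (-15*e^(2*t) + 45*e^(t))/(e^(3*t) + 9*e^(2*t) + 27*e^(t) + 27)

κ_3 = d^3K/dt^3 |_{t=0} = 15/32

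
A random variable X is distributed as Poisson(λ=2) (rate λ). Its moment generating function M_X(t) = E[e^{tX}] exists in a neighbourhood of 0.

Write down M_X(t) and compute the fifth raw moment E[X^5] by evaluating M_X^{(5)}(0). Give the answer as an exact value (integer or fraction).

M_X(t) = e^(2*e^(t) - 2)
M^(5)(t) = (32*e^(5*t)*e^(2*e^(t)) + 160*e^(4*t)*e^(2*e^(t)) + 200*e^(3*t)*e^(2*e^(t)) + 60*e^(2*t)*e^(2*e^(t)) + 2*e^(t)*e^(2*e^(t)))*e^(-2)

E[X^5] = M^(5)(0) = 454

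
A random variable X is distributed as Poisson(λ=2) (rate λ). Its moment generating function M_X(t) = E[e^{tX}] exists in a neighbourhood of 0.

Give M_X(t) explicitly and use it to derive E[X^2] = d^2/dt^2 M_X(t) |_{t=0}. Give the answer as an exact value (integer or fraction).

E[X^2] = D^2[M](0) = 6

M_X(t) = e^(2*e^(t) - 2)
D^2[M](t) = (4*e^(2*t)*e^(2*e^(t)) + 2*e^(t)*e^(2*e^(t)))*e^(-2)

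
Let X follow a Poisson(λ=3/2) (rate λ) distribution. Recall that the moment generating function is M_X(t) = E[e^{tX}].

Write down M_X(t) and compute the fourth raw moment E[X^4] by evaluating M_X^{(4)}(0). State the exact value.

M_X(t) = e^(3*e^(t)/2 - 3/2)
M^(4)(t) = (81*e^(4*t)*e^(3*e^(t)/2) + 324*e^(3*t)*e^(3*e^(t)/2) + 252*e^(2*t)*e^(3*e^(t)/2) + 24*e^(t)*e^(3*e^(t)/2))*e^(-3/2)/16

E[X^4] = M^(4)(0) = 681/16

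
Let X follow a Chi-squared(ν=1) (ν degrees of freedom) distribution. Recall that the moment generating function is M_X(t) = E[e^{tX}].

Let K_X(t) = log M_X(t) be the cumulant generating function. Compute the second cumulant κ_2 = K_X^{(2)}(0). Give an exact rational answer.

M_X(t) = 1/√(1 - 2*t)
K_X(t) = log M_X(t) = -log(1 - 2*t)/2
K′(t) = -1/(2*t - 1)
K′′(t) = 2/(4*t^2 - 4*t + 1)

κ_2 = K′′(0) = 2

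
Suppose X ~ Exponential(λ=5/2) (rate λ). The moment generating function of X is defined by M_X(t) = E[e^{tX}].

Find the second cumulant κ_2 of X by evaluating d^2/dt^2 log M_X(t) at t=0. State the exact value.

κ_2 = d^2K/dt^2 |_{t=0} = 4/25

M_X(t) = 5/(2*(5/2 - t))
K_X(t) = log M_X(t) = -log(5/2 - t) - log(2) + log(5)
dK/dt = -2/(2*t - 5)
d^2K/dt^2 = 4/(4*t^2 - 20*t + 25)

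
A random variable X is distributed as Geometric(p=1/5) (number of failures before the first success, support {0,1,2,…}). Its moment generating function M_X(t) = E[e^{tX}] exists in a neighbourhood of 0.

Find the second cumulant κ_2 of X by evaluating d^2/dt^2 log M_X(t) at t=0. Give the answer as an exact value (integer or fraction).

M_X(t) = 1/(5*(1 - 4*e^(t)/5))
K_X(t) = log M_X(t) = -log(1 - 4*e^(t)/5) - log(5)
K^(2)(t) = 20*e^(t)/(16*e^(2*t) - 40*e^(t) + 25)

κ_2 = K^(2)(0) = 20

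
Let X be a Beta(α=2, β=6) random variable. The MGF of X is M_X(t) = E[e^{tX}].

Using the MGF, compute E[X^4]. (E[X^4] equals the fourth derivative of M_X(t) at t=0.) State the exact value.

E[X^4] = d^4M/dt^4 |_{t=0} = 1/66

M_X(t) = ₁F₁(2; 8; t)
dM/dt = ₁F₁(3; 9; t)/4
d^2M/dt^2 = ₁F₁(4; 10; t)/12
d^3M/dt^3 = ₁F₁(5; 11; t)/30
d^4M/dt^4 = ₁F₁(6; 12; t)/66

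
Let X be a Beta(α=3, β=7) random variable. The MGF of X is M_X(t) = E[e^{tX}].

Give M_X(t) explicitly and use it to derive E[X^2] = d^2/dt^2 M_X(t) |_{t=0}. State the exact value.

E[X^2] = M^(2)(0) = 6/55

M_X(t) = ₁F₁(3; 10; t)
M^(2)(t) = 6*₁F₁(5; 12; t)/55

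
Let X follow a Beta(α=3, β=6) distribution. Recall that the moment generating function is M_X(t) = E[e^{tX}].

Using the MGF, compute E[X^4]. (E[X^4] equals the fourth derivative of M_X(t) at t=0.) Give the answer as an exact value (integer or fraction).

E[X^4] = D^4[M](0) = 1/33

M_X(t) = ₁F₁(3; 9; t)
D^4[M](t) = ₁F₁(7; 13; t)/33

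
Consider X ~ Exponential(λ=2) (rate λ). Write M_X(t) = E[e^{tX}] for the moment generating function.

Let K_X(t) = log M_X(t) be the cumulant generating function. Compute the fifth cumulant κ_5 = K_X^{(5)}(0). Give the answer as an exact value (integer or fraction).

κ_5 = K′′′′′(0) = 3/4

M_X(t) = 2/(2 - t)
K_X(t) = log M_X(t) = -log(2 - t) + log(2)
K′(t) = -1/(t - 2)
K′′(t) = 1/(t^2 - 4*t + 4)
K′′′(t) = -2/(t^3 - 6*t^2 + 12*t - 8)
K′′′′(t) = 6/(t^4 - 8*t^3 + 24*t^2 - 32*t + 16)
K′′′′′(t) = -24/(t^5 - 10*t^4 + 40*t^3 - 80*t^2 + 80*t - 32)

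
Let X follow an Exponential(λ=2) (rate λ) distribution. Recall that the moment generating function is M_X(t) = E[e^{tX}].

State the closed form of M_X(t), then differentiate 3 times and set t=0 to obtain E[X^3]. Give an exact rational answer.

E[X^3] = d^3M/dt^3 |_{t=0} = 3/4

M_X(t) = 2/(2 - t)
dM/dt = 2/(t^2 - 4*t + 4)
d^2M/dt^2 = -4/(t^3 - 6*t^2 + 12*t - 8)
d^3M/dt^3 = 12/(t^4 - 8*t^3 + 24*t^2 - 32*t + 16)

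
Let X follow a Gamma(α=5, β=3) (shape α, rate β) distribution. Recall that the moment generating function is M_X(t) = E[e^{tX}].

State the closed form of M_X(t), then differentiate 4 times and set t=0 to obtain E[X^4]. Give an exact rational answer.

M_X(t) = 243/(3 - t)^5
M^(4)(t) = -408240/(t^9 - 27*t^8 + 324*t^7 - 2268*t^6 + 10206*t^5 - 30618*t^4 + 61236*t^3 - 78732*t^2 + 59049*t - 19683)

E[X^4] = M^(4)(0) = 560/27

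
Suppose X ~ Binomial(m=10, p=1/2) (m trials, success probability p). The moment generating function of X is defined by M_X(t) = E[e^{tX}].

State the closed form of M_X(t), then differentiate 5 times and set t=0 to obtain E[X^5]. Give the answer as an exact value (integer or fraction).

E[X^5] = M^(5)(0) = 13375/2

M_X(t) = (e^(t)/2 + 1/2)^10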